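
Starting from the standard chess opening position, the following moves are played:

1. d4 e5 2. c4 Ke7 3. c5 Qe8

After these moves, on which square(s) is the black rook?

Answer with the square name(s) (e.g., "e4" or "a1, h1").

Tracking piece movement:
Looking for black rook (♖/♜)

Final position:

  a b c d e f g h
  ─────────────────
8│♜ ♞ ♝ · ♛ ♝ ♞ ♜│8
7│♟ ♟ ♟ ♟ ♚ ♟ ♟ ♟│7
6│· · · · · · · ·│6
5│· · ♙ · ♟ · · ·│5
4│· · · ♙ · · · ·│4
3│· · · · · · · ·│3
2│♙ ♙ · · ♙ ♙ ♙ ♙│2
1│♖ ♘ ♗ ♕ ♔ ♗ ♘ ♖│1
  ─────────────────
  a b c d e f g h


a8, h8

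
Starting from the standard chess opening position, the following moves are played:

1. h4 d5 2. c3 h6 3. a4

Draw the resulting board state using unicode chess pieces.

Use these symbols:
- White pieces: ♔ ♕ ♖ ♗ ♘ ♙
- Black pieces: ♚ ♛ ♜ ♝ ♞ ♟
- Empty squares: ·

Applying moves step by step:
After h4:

♜ ♞ ♝ ♛ ♚ ♝ ♞ ♜
♟ ♟ ♟ ♟ ♟ ♟ ♟ ♟
· · · · · · · ·
· · · · · · · ·
· · · · · · · ♙
· · · · · · · ·
♙ ♙ ♙ ♙ ♙ ♙ ♙ ·
♖ ♘ ♗ ♕ ♔ ♗ ♘ ♖


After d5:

♜ ♞ ♝ ♛ ♚ ♝ ♞ ♜
♟ ♟ ♟ · ♟ ♟ ♟ ♟
· · · · · · · ·
· · · ♟ · · · ·
· · · · · · · ♙
· · · · · · · ·
♙ ♙ ♙ ♙ ♙ ♙ ♙ ·
♖ ♘ ♗ ♕ ♔ ♗ ♘ ♖


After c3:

♜ ♞ ♝ ♛ ♚ ♝ ♞ ♜
♟ ♟ ♟ · ♟ ♟ ♟ ♟
· · · · · · · ·
· · · ♟ · · · ·
· · · · · · · ♙
· · ♙ · · · · ·
♙ ♙ · ♙ ♙ ♙ ♙ ·
♖ ♘ ♗ ♕ ♔ ♗ ♘ ♖


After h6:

♜ ♞ ♝ ♛ ♚ ♝ ♞ ♜
♟ ♟ ♟ · ♟ ♟ ♟ ·
· · · · · · · ♟
· · · ♟ · · · ·
· · · · · · · ♙
· · ♙ · · · · ·
♙ ♙ · ♙ ♙ ♙ ♙ ·
♖ ♘ ♗ ♕ ♔ ♗ ♘ ♖


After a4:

♜ ♞ ♝ ♛ ♚ ♝ ♞ ♜
♟ ♟ ♟ · ♟ ♟ ♟ ·
· · · · · · · ♟
· · · ♟ · · · ·
♙ · · · · · · ♙
· · ♙ · · · · ·
· ♙ · ♙ ♙ ♙ ♙ ·
♖ ♘ ♗ ♕ ♔ ♗ ♘ ♖



  a b c d e f g h
  ─────────────────
8│♜ ♞ ♝ ♛ ♚ ♝ ♞ ♜│8
7│♟ ♟ ♟ · ♟ ♟ ♟ ·│7
6│· · · · · · · ♟│6
5│· · · ♟ · · · ·│5
4│♙ · · · · · · ♙│4
3│· · ♙ · · · · ·│3
2│· ♙ · ♙ ♙ ♙ ♙ ·│2
1│♖ ♘ ♗ ♕ ♔ ♗ ♘ ♖│1
  ─────────────────
  a b c d e f g h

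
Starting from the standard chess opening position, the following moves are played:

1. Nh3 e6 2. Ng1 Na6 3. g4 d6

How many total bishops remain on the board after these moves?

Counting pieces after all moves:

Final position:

  a b c d e f g h
  ─────────────────
8│♜ · ♝ ♛ ♚ ♝ ♞ ♜│8
7│♟ ♟ ♟ · · ♟ ♟ ♟│7
6│♞ · · ♟ ♟ · · ·│6
5│· · · · · · · ·│5
4│· · · · · · ♙ ·│4
3│· · · · · · · ·│3
2│♙ ♙ ♙ ♙ ♙ ♙ · ♙│2
1│♖ ♘ ♗ ♕ ♔ ♗ ♘ ♖│1
  ─────────────────
  a b c d e f g h


4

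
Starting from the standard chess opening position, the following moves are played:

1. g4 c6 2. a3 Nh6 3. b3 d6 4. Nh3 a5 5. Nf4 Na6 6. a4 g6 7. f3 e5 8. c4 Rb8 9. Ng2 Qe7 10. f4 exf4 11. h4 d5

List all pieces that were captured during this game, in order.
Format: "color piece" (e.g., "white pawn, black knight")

Tracking captures:
  exf4: captured white pawn

white pawn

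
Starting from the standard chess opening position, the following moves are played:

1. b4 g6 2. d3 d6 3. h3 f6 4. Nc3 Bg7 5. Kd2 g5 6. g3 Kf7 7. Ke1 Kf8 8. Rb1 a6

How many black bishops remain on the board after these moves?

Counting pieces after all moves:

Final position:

  a b c d e f g h
  ─────────────────
8│♜ ♞ ♝ ♛ · ♚ ♞ ♜│8
7│· ♟ ♟ · ♟ · ♝ ♟│7
6│♟ · · ♟ · ♟ · ·│6
5│· · · · · · ♟ ·│5
4│· ♙ · · · · · ·│4
3│· · ♘ ♙ · · ♙ ♙│3
2│♙ · ♙ · ♙ ♙ · ·│2
1│· ♖ ♗ ♕ ♔ ♗ ♘ ♖│1
  ─────────────────
  a b c d e f g h


2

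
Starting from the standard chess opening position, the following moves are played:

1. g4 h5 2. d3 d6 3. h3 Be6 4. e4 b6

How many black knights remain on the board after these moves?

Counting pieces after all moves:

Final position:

  a b c d e f g h
  ─────────────────
8│♜ ♞ · ♛ ♚ ♝ ♞ ♜│8
7│♟ · ♟ · ♟ ♟ ♟ ·│7
6│· ♟ · ♟ ♝ · · ·│6
5│· · · · · · · ♟│5
4│· · · · ♙ · ♙ ·│4
3│· · · ♙ · · · ♙│3
2│♙ ♙ ♙ · · ♙ · ·│2
1│♖ ♘ ♗ ♕ ♔ ♗ ♘ ♖│1
  ─────────────────
  a b c d e f g h


2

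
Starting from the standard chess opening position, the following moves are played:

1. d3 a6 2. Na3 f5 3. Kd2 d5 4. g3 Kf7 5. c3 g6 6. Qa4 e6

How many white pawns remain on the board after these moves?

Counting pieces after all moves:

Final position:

  a b c d e f g h
  ─────────────────
8│♜ ♞ ♝ ♛ · ♝ ♞ ♜│8
7│· ♟ ♟ · · ♚ · ♟│7
6│♟ · · · ♟ · ♟ ·│6
5│· · · ♟ · ♟ · ·│5
4│♕ · · · · · · ·│4
3│♘ · ♙ ♙ · · ♙ ·│3
2│♙ ♙ · ♔ ♙ ♙ · ♙│2
1│♖ · ♗ · · ♗ ♘ ♖│1
  ─────────────────
  a b c d e f g h


8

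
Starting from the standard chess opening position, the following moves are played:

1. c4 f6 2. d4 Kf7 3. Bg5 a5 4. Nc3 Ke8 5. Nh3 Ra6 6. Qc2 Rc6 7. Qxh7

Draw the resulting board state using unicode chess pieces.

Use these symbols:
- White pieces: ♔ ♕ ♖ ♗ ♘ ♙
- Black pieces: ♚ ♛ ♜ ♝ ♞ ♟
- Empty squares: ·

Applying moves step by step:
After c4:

♜ ♞ ♝ ♛ ♚ ♝ ♞ ♜
♟ ♟ ♟ ♟ ♟ ♟ ♟ ♟
· · · · · · · ·
· · · · · · · ·
· · ♙ · · · · ·
· · · · · · · ·
♙ ♙ · ♙ ♙ ♙ ♙ ♙
♖ ♘ ♗ ♕ ♔ ♗ ♘ ♖


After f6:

♜ ♞ ♝ ♛ ♚ ♝ ♞ ♜
♟ ♟ ♟ ♟ ♟ · ♟ ♟
· · · · · ♟ · ·
· · · · · · · ·
· · ♙ · · · · ·
· · · · · · · ·
♙ ♙ · ♙ ♙ ♙ ♙ ♙
♖ ♘ ♗ ♕ ♔ ♗ ♘ ♖


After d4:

♜ ♞ ♝ ♛ ♚ ♝ ♞ ♜
♟ ♟ ♟ ♟ ♟ · ♟ ♟
· · · · · ♟ · ·
· · · · · · · ·
· · ♙ ♙ · · · ·
· · · · · · · ·
♙ ♙ · · ♙ ♙ ♙ ♙
♖ ♘ ♗ ♕ ♔ ♗ ♘ ♖


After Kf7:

♜ ♞ ♝ ♛ · ♝ ♞ ♜
♟ ♟ ♟ ♟ ♟ ♚ ♟ ♟
· · · · · ♟ · ·
· · · · · · · ·
· · ♙ ♙ · · · ·
· · · · · · · ·
♙ ♙ · · ♙ ♙ ♙ ♙
♖ ♘ ♗ ♕ ♔ ♗ ♘ ♖


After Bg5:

♜ ♞ ♝ ♛ · ♝ ♞ ♜
♟ ♟ ♟ ♟ ♟ ♚ ♟ ♟
· · · · · ♟ · ·
· · · · · · ♗ ·
· · ♙ ♙ · · · ·
· · · · · · · ·
♙ ♙ · · ♙ ♙ ♙ ♙
♖ ♘ · ♕ ♔ ♗ ♘ ♖


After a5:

♜ ♞ ♝ ♛ · ♝ ♞ ♜
· ♟ ♟ ♟ ♟ ♚ ♟ ♟
· · · · · ♟ · ·
♟ · · · · · ♗ ·
· · ♙ ♙ · · · ·
· · · · · · · ·
♙ ♙ · · ♙ ♙ ♙ ♙
♖ ♘ · ♕ ♔ ♗ ♘ ♖


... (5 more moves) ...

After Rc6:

· ♞ ♝ ♛ ♚ ♝ ♞ ♜
· ♟ ♟ ♟ ♟ · ♟ ♟
· · ♜ · · ♟ · ·
♟ · · · · · ♗ ·
· · ♙ ♙ · · · ·
· · ♘ · · · · ♘
♙ ♙ ♕ · ♙ ♙ ♙ ♙
♖ · · · ♔ ♗ · ♖


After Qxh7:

· ♞ ♝ ♛ ♚ ♝ ♞ ♜
· ♟ ♟ ♟ ♟ · ♟ ♕
· · ♜ · · ♟ · ·
♟ · · · · · ♗ ·
· · ♙ ♙ · · · ·
· · ♘ · · · · ♘
♙ ♙ · · ♙ ♙ ♙ ♙
♖ · · · ♔ ♗ · ♖



  a b c d e f g h
  ─────────────────
8│· ♞ ♝ ♛ ♚ ♝ ♞ ♜│8
7│· ♟ ♟ ♟ ♟ · ♟ ♕│7
6│· · ♜ · · ♟ · ·│6
5│♟ · · · · · ♗ ·│5
4│· · ♙ ♙ · · · ·│4
3│· · ♘ · · · · ♘│3
2│♙ ♙ · · ♙ ♙ ♙ ♙│2
1│♖ · · · ♔ ♗ · ♖│1
  ─────────────────
  a b c d e f g h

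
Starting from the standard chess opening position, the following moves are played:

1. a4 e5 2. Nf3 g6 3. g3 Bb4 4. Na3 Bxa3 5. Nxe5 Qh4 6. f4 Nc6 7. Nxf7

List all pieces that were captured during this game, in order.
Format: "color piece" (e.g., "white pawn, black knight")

Tracking captures:
  Bxa3: captured white knight
  Nxe5: captured black pawn
  Nxf7: captured black pawn

white knight, black pawn, black pawn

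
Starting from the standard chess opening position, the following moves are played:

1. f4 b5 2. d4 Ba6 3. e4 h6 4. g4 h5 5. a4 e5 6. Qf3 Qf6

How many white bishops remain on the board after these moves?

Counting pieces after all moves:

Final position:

  a b c d e f g h
  ─────────────────
8│♜ ♞ · · ♚ ♝ ♞ ♜│8
7│♟ · ♟ ♟ · ♟ ♟ ·│7
6│♝ · · · · ♛ · ·│6
5│· ♟ · · ♟ · · ♟│5
4│♙ · · ♙ ♙ ♙ ♙ ·│4
3│· · · · · ♕ · ·│3
2│· ♙ ♙ · · · · ♙│2
1│♖ ♘ ♗ · ♔ ♗ ♘ ♖│1
  ─────────────────
  a b c d e f g h


2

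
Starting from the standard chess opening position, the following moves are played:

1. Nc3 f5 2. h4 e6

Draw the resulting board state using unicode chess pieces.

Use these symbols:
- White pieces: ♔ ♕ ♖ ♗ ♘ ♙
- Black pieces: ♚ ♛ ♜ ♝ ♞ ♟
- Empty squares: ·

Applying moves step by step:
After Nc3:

♜ ♞ ♝ ♛ ♚ ♝ ♞ ♜
♟ ♟ ♟ ♟ ♟ ♟ ♟ ♟
· · · · · · · ·
· · · · · · · ·
· · · · · · · ·
· · ♘ · · · · ·
♙ ♙ ♙ ♙ ♙ ♙ ♙ ♙
♖ · ♗ ♕ ♔ ♗ ♘ ♖


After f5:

♜ ♞ ♝ ♛ ♚ ♝ ♞ ♜
♟ ♟ ♟ ♟ ♟ · ♟ ♟
· · · · · · · ·
· · · · · ♟ · ·
· · · · · · · ·
· · ♘ · · · · ·
♙ ♙ ♙ ♙ ♙ ♙ ♙ ♙
♖ · ♗ ♕ ♔ ♗ ♘ ♖


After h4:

♜ ♞ ♝ ♛ ♚ ♝ ♞ ♜
♟ ♟ ♟ ♟ ♟ · ♟ ♟
· · · · · · · ·
· · · · · ♟ · ·
· · · · · · · ♙
· · ♘ · · · · ·
♙ ♙ ♙ ♙ ♙ ♙ ♙ ·
♖ · ♗ ♕ ♔ ♗ ♘ ♖


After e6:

♜ ♞ ♝ ♛ ♚ ♝ ♞ ♜
♟ ♟ ♟ ♟ · · ♟ ♟
· · · · ♟ · · ·
· · · · · ♟ · ·
· · · · · · · ♙
· · ♘ · · · · ·
♙ ♙ ♙ ♙ ♙ ♙ ♙ ·
♖ · ♗ ♕ ♔ ♗ ♘ ♖



  a b c d e f g h
  ─────────────────
8│♜ ♞ ♝ ♛ ♚ ♝ ♞ ♜│8
7│♟ ♟ ♟ ♟ · · ♟ ♟│7
6│· · · · ♟ · · ·│6
5│· · · · · ♟ · ·│5
4│· · · · · · · ♙│4
3│· · ♘ · · · · ·│3
2│♙ ♙ ♙ ♙ ♙ ♙ ♙ ·│2
1│♖ · ♗ ♕ ♔ ♗ ♘ ♖│1
  ─────────────────
  a b c d e f g h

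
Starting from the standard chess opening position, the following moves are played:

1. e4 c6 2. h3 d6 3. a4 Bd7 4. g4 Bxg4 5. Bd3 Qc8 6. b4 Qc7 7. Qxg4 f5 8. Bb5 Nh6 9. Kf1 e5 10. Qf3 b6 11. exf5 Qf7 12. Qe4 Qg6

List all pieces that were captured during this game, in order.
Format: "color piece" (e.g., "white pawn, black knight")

Tracking captures:
  Bxg4: captured white pawn
  Qxg4: captured black bishop
  exf5: captured black pawn

white pawn, black bishop, black pawn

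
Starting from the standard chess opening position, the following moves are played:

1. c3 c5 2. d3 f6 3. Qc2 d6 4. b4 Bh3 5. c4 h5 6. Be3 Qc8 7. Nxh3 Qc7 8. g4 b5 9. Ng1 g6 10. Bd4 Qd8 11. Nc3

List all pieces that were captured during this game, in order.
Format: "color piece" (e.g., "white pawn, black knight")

Tracking captures:
  Nxh3: captured black bishop

black bishop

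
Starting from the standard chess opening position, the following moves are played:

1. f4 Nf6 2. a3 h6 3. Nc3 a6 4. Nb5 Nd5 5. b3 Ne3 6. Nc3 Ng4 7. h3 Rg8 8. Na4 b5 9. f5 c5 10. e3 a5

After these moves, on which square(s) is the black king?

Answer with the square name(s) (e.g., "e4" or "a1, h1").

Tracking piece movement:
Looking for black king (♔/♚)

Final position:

  a b c d e f g h
  ─────────────────
8│♜ ♞ ♝ ♛ ♚ ♝ ♜ ·│8
7│· · · ♟ ♟ ♟ ♟ ·│7
6│· · · · · · · ♟│6
5│♟ ♟ ♟ · · ♙ · ·│5
4│♘ · · · · · ♞ ·│4
3│♙ ♙ · · ♙ · · ♙│3
2│· · ♙ ♙ · · ♙ ·│2
1│♖ · ♗ ♕ ♔ ♗ ♘ ♖│1
  ─────────────────
  a b c d e f g h


e8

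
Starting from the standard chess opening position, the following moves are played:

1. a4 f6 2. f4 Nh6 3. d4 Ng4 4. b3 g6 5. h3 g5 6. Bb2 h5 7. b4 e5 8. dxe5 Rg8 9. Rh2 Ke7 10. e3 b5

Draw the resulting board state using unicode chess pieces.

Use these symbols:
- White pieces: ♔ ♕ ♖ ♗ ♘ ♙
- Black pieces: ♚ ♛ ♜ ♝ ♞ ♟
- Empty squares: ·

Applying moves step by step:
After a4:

♜ ♞ ♝ ♛ ♚ ♝ ♞ ♜
♟ ♟ ♟ ♟ ♟ ♟ ♟ ♟
· · · · · · · ·
· · · · · · · ·
♙ · · · · · · ·
· · · · · · · ·
· ♙ ♙ ♙ ♙ ♙ ♙ ♙
♖ ♘ ♗ ♕ ♔ ♗ ♘ ♖


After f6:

♜ ♞ ♝ ♛ ♚ ♝ ♞ ♜
♟ ♟ ♟ ♟ ♟ · ♟ ♟
· · · · · ♟ · ·
· · · · · · · ·
♙ · · · · · · ·
· · · · · · · ·
· ♙ ♙ ♙ ♙ ♙ ♙ ♙
♖ ♘ ♗ ♕ ♔ ♗ ♘ ♖


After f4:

♜ ♞ ♝ ♛ ♚ ♝ ♞ ♜
♟ ♟ ♟ ♟ ♟ · ♟ ♟
· · · · · ♟ · ·
· · · · · · · ·
♙ · · · · ♙ · ·
· · · · · · · ·
· ♙ ♙ ♙ ♙ · ♙ ♙
♖ ♘ ♗ ♕ ♔ ♗ ♘ ♖


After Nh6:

♜ ♞ ♝ ♛ ♚ ♝ · ♜
♟ ♟ ♟ ♟ ♟ · ♟ ♟
· · · · · ♟ · ♞
· · · · · · · ·
♙ · · · · ♙ · ·
· · · · · · · ·
· ♙ ♙ ♙ ♙ · ♙ ♙
♖ ♘ ♗ ♕ ♔ ♗ ♘ ♖


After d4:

♜ ♞ ♝ ♛ ♚ ♝ · ♜
♟ ♟ ♟ ♟ ♟ · ♟ ♟
· · · · · ♟ · ♞
· · · · · · · ·
♙ · · ♙ · ♙ · ·
· · · · · · · ·
· ♙ ♙ · ♙ · ♙ ♙
♖ ♘ ♗ ♕ ♔ ♗ ♘ ♖


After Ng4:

♜ ♞ ♝ ♛ ♚ ♝ · ♜
♟ ♟ ♟ ♟ ♟ · ♟ ♟
· · · · · ♟ · ·
· · · · · · · ·
♙ · · ♙ · ♙ ♞ ·
· · · · · · · ·
· ♙ ♙ · ♙ · ♙ ♙
♖ ♘ ♗ ♕ ♔ ♗ ♘ ♖


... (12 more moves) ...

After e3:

♜ ♞ ♝ ♛ · ♝ ♜ ·
♟ ♟ ♟ ♟ ♚ · · ·
· · · · · ♟ · ·
· · · · ♙ · ♟ ♟
♙ ♙ · · · ♙ ♞ ·
· · · · ♙ · · ♙
· ♗ ♙ · · · ♙ ♖
♖ ♘ · ♕ ♔ ♗ ♘ ·


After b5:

♜ ♞ ♝ ♛ · ♝ ♜ ·
♟ · ♟ ♟ ♚ · · ·
· · · · · ♟ · ·
· ♟ · · ♙ · ♟ ♟
♙ ♙ · · · ♙ ♞ ·
· · · · ♙ · · ♙
· ♗ ♙ · · · ♙ ♖
♖ ♘ · ♕ ♔ ♗ ♘ ·



  a b c d e f g h
  ─────────────────
8│♜ ♞ ♝ ♛ · ♝ ♜ ·│8
7│♟ · ♟ ♟ ♚ · · ·│7
6│· · · · · ♟ · ·│6
5│· ♟ · · ♙ · ♟ ♟│5
4│♙ ♙ · · · ♙ ♞ ·│4
3│· · · · ♙ · · ♙│3
2│· ♗ ♙ · · · ♙ ♖│2
1│♖ ♘ · ♕ ♔ ♗ ♘ ·│1
  ─────────────────
  a b c d e f g h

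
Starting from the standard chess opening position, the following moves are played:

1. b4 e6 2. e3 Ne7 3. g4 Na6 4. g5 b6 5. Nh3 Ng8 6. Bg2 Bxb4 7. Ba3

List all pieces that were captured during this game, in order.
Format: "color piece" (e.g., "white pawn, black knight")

Tracking captures:
  Bxb4: captured white pawn

white pawn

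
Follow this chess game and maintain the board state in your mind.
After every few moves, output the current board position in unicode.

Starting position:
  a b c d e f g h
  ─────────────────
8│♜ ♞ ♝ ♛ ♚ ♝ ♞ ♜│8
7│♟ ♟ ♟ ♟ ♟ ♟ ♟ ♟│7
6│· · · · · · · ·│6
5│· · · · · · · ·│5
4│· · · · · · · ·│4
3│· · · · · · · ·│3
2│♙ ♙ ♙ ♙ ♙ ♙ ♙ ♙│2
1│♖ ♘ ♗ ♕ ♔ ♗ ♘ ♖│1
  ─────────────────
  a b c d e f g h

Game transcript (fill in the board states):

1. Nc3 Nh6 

  a b c d e f g h
  ─────────────────
8│♜ ♞ ♝ ♛ ♚ ♝ · ♜│8
7│♟ ♟ ♟ ♟ ♟ ♟ ♟ ♟│7
6│· · · · · · · ♞│6
5│· · · · · · · ·│5
4│· · · · · · · ·│4
3│· · ♘ · · · · ·│3
2│♙ ♙ ♙ ♙ ♙ ♙ ♙ ♙│2
1│♖ · ♗ ♕ ♔ ♗ ♘ ♖│1
  ─────────────────
  a b c d e f g h

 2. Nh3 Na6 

  a b c d e f g h
  ─────────────────
8│♜ · ♝ ♛ ♚ ♝ · ♜│8
7│♟ ♟ ♟ ♟ ♟ ♟ ♟ ♟│7
6│♞ · · · · · · ♞│6
5│· · · · · · · ·│5
4│· · · · · · · ·│4
3│· · ♘ · · · · ♘│3
2│♙ ♙ ♙ ♙ ♙ ♙ ♙ ♙│2
1│♖ · ♗ ♕ ♔ ♗ · ♖│1
  ─────────────────
  a b c d e f g h

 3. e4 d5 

  a b c d e f g h
  ─────────────────
8│♜ · ♝ ♛ ♚ ♝ · ♜│8
7│♟ ♟ ♟ · ♟ ♟ ♟ ♟│7
6│♞ · · · · · · ♞│6
5│· · · ♟ · · · ·│5
4│· · · · ♙ · · ·│4
3│· · ♘ · · · · ♘│3
2│♙ ♙ ♙ ♙ · ♙ ♙ ♙│2
1│♖ · ♗ ♕ ♔ ♗ · ♖│1
  ─────────────────
  a b c d e f g h



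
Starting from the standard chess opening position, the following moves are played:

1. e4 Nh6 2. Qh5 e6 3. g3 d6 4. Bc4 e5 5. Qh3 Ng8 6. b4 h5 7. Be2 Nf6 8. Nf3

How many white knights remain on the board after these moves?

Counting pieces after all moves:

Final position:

  a b c d e f g h
  ─────────────────
8│♜ ♞ ♝ ♛ ♚ ♝ · ♜│8
7│♟ ♟ ♟ · · ♟ ♟ ·│7
6│· · · ♟ · ♞ · ·│6
5│· · · · ♟ · · ♟│5
4│· ♙ · · ♙ · · ·│4
3│· · · · · ♘ ♙ ♕│3
2│♙ · ♙ ♙ ♗ ♙ · ♙│2
1│♖ ♘ ♗ · ♔ · · ♖│1
  ─────────────────
  a b c d e f g h


2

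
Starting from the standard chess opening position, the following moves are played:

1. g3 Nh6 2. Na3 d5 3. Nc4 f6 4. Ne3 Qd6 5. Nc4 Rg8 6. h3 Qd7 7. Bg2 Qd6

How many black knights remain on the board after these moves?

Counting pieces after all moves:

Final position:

  a b c d e f g h
  ─────────────────
8│♜ ♞ ♝ · ♚ ♝ ♜ ·│8
7│♟ ♟ ♟ · ♟ · ♟ ♟│7
6│· · · ♛ · ♟ · ♞│6
5│· · · ♟ · · · ·│5
4│· · ♘ · · · · ·│4
3│· · · · · · ♙ ♙│3
2│♙ ♙ ♙ ♙ ♙ ♙ ♗ ·│2
1│♖ · ♗ ♕ ♔ · ♘ ♖│1
  ─────────────────
  a b c d e f g h


2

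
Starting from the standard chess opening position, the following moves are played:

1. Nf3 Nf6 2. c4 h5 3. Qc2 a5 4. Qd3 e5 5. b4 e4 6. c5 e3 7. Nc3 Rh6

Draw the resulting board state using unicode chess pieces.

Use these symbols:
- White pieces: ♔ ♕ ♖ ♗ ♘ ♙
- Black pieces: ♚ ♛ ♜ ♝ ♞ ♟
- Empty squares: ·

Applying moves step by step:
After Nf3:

♜ ♞ ♝ ♛ ♚ ♝ ♞ ♜
♟ ♟ ♟ ♟ ♟ ♟ ♟ ♟
· · · · · · · ·
· · · · · · · ·
· · · · · · · ·
· · · · · ♘ · ·
♙ ♙ ♙ ♙ ♙ ♙ ♙ ♙
♖ ♘ ♗ ♕ ♔ ♗ · ♖


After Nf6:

♜ ♞ ♝ ♛ ♚ ♝ · ♜
♟ ♟ ♟ ♟ ♟ ♟ ♟ ♟
· · · · · ♞ · ·
· · · · · · · ·
· · · · · · · ·
· · · · · ♘ · ·
♙ ♙ ♙ ♙ ♙ ♙ ♙ ♙
♖ ♘ ♗ ♕ ♔ ♗ · ♖


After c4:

♜ ♞ ♝ ♛ ♚ ♝ · ♜
♟ ♟ ♟ ♟ ♟ ♟ ♟ ♟
· · · · · ♞ · ·
· · · · · · · ·
· · ♙ · · · · ·
· · · · · ♘ · ·
♙ ♙ · ♙ ♙ ♙ ♙ ♙
♖ ♘ ♗ ♕ ♔ ♗ · ♖


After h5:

♜ ♞ ♝ ♛ ♚ ♝ · ♜
♟ ♟ ♟ ♟ ♟ ♟ ♟ ·
· · · · · ♞ · ·
· · · · · · · ♟
· · ♙ · · · · ·
· · · · · ♘ · ·
♙ ♙ · ♙ ♙ ♙ ♙ ♙
♖ ♘ ♗ ♕ ♔ ♗ · ♖


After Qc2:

♜ ♞ ♝ ♛ ♚ ♝ · ♜
♟ ♟ ♟ ♟ ♟ ♟ ♟ ·
· · · · · ♞ · ·
· · · · · · · ♟
· · ♙ · · · · ·
· · · · · ♘ · ·
♙ ♙ ♕ ♙ ♙ ♙ ♙ ♙
♖ ♘ ♗ · ♔ ♗ · ♖


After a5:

♜ ♞ ♝ ♛ ♚ ♝ · ♜
· ♟ ♟ ♟ ♟ ♟ ♟ ·
· · · · · ♞ · ·
♟ · · · · · · ♟
· · ♙ · · · · ·
· · · · · ♘ · ·
♙ ♙ ♕ ♙ ♙ ♙ ♙ ♙
♖ ♘ ♗ · ♔ ♗ · ♖


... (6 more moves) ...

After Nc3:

♜ ♞ ♝ ♛ ♚ ♝ · ♜
· ♟ ♟ ♟ · ♟ ♟ ·
· · · · · ♞ · ·
♟ · ♙ · · · · ♟
· ♙ · · · · · ·
· · ♘ ♕ ♟ ♘ · ·
♙ · · ♙ ♙ ♙ ♙ ♙
♖ · ♗ · ♔ ♗ · ♖


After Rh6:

♜ ♞ ♝ ♛ ♚ ♝ · ·
· ♟ ♟ ♟ · ♟ ♟ ·
· · · · · ♞ · ♜
♟ · ♙ · · · · ♟
· ♙ · · · · · ·
· · ♘ ♕ ♟ ♘ · ·
♙ · · ♙ ♙ ♙ ♙ ♙
♖ · ♗ · ♔ ♗ · ♖



  a b c d e f g h
  ─────────────────
8│♜ ♞ ♝ ♛ ♚ ♝ · ·│8
7│· ♟ ♟ ♟ · ♟ ♟ ·│7
6│· · · · · ♞ · ♜│6
5│♟ · ♙ · · · · ♟│5
4│· ♙ · · · · · ·│4
3│· · ♘ ♕ ♟ ♘ · ·│3
2│♙ · · ♙ ♙ ♙ ♙ ♙│2
1│♖ · ♗ · ♔ ♗ · ♖│1
  ─────────────────
  a b c d e f g h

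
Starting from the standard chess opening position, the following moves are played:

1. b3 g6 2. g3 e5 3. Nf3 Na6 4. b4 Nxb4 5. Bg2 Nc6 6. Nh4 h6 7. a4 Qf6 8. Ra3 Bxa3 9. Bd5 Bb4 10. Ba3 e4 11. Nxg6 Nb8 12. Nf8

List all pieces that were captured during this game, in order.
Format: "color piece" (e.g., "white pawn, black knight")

Tracking captures:
  Nxb4: captured white pawn
  Bxa3: captured white rook
  Nxg6: captured black pawn

white pawn, white rook, black pawn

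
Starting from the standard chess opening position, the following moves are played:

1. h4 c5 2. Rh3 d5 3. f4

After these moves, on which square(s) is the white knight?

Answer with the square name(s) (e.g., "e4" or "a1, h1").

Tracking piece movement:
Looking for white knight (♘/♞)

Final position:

  a b c d e f g h
  ─────────────────
8│♜ ♞ ♝ ♛ ♚ ♝ ♞ ♜│8
7│♟ ♟ · · ♟ ♟ ♟ ♟│7
6│· · · · · · · ·│6
5│· · ♟ ♟ · · · ·│5
4│· · · · · ♙ · ♙│4
3│· · · · · · · ♖│3
2│♙ ♙ ♙ ♙ ♙ · ♙ ·│2
1│♖ ♘ ♗ ♕ ♔ ♗ ♘ ·│1
  ─────────────────
  a b c d e f g h


b1, g1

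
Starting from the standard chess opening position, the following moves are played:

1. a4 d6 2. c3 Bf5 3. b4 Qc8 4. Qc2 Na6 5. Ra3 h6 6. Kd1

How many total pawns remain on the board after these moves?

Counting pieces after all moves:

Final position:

  a b c d e f g h
  ─────────────────
8│♜ · ♛ · ♚ ♝ ♞ ♜│8
7│♟ ♟ ♟ · ♟ ♟ ♟ ·│7
6│♞ · · ♟ · · · ♟│6
5│· · · · · ♝ · ·│5
4│♙ ♙ · · · · · ·│4
3│♖ · ♙ · · · · ·│3
2│· · ♕ ♙ ♙ ♙ ♙ ♙│2
1│· ♘ ♗ ♔ · ♗ ♘ ♖│1
  ─────────────────
  a b c d e f g h


16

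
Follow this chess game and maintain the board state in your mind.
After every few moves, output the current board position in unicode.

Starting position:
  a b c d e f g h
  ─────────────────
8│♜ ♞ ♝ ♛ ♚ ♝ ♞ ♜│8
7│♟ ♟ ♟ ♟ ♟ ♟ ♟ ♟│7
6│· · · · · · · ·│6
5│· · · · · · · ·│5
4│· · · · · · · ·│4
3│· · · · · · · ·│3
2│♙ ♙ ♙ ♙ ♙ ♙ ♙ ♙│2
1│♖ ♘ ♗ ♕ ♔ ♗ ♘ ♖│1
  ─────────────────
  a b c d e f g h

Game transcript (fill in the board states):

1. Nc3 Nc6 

  a b c d e f g h
  ─────────────────
8│♜ · ♝ ♛ ♚ ♝ ♞ ♜│8
7│♟ ♟ ♟ ♟ ♟ ♟ ♟ ♟│7
6│· · ♞ · · · · ·│6
5│· · · · · · · ·│5
4│· · · · · · · ·│4
3│· · ♘ · · · · ·│3
2│♙ ♙ ♙ ♙ ♙ ♙ ♙ ♙│2
1│♖ · ♗ ♕ ♔ ♗ ♘ ♖│1
  ─────────────────
  a b c d e f g h

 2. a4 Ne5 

  a b c d e f g h
  ─────────────────
8│♜ · ♝ ♛ ♚ ♝ ♞ ♜│8
7│♟ ♟ ♟ ♟ ♟ ♟ ♟ ♟│7
6│· · · · · · · ·│6
5│· · · · ♞ · · ·│5
4│♙ · · · · · · ·│4
3│· · ♘ · · · · ·│3
2│· ♙ ♙ ♙ ♙ ♙ ♙ ♙│2
1│♖ · ♗ ♕ ♔ ♗ ♘ ♖│1
  ─────────────────
  a b c d e f g h

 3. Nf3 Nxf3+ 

  a b c d e f g h
  ─────────────────
8│♜ · ♝ ♛ ♚ ♝ ♞ ♜│8
7│♟ ♟ ♟ ♟ ♟ ♟ ♟ ♟│7
6│· · · · · · · ·│6
5│· · · · · · · ·│5
4│♙ · · · · · · ·│4
3│· · ♘ · · ♞ · ·│3
2│· ♙ ♙ ♙ ♙ ♙ ♙ ♙│2
1│♖ · ♗ ♕ ♔ ♗ · ♖│1
  ─────────────────
  a b c d e f g h



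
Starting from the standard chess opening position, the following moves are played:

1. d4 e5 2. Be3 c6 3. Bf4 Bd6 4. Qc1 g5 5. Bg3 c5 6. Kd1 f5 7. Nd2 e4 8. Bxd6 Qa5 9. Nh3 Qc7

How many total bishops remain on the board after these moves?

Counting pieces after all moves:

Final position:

  a b c d e f g h
  ─────────────────
8│♜ ♞ ♝ · ♚ · ♞ ♜│8
7│♟ ♟ ♛ ♟ · · · ♟│7
6│· · · ♗ · · · ·│6
5│· · ♟ · · ♟ ♟ ·│5
4│· · · ♙ ♟ · · ·│4
3│· · · · · · · ♘│3
2│♙ ♙ ♙ ♘ ♙ ♙ ♙ ♙│2
1│♖ · ♕ ♔ · ♗ · ♖│1
  ─────────────────
  a b c d e f g h


3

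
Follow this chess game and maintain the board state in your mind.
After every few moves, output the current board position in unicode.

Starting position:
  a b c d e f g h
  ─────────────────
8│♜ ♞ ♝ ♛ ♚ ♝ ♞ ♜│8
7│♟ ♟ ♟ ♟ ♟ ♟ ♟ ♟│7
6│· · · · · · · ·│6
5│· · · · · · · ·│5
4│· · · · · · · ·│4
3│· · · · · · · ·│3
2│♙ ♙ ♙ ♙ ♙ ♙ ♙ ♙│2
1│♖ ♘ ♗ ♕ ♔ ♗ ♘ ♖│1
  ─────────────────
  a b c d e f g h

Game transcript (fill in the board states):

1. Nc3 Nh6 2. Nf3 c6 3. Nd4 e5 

  a b c d e f g h
  ─────────────────
8│♜ ♞ ♝ ♛ ♚ ♝ · ♜│8
7│♟ ♟ · ♟ · ♟ ♟ ♟│7
6│· · ♟ · · · · ♞│6
5│· · · · ♟ · · ·│5
4│· · · ♘ · · · ·│4
3│· · ♘ · · · · ·│3
2│♙ ♙ ♙ ♙ ♙ ♙ ♙ ♙│2
1│♖ · ♗ ♕ ♔ ♗ · ♖│1
  ─────────────────
  a b c d e f g h

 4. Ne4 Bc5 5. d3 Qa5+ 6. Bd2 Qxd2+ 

  a b c d e f g h
  ─────────────────
8│♜ ♞ ♝ · ♚ · · ♜│8
7│♟ ♟ · ♟ · ♟ ♟ ♟│7
6│· · ♟ · · · · ♞│6
5│· · ♝ · ♟ · · ·│5
4│· · · ♘ ♘ · · ·│4
3│· · · ♙ · · · ·│3
2│♙ ♙ ♙ ♛ ♙ ♙ ♙ ♙│2
1│♖ · · ♕ ♔ ♗ · ♖│1
  ─────────────────
  a b c d e f g h

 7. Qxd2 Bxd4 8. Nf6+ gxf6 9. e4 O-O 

  a b c d e f g h
  ─────────────────
8│♜ ♞ ♝ · · ♜ ♚ ·│8
7│♟ ♟ · ♟ · ♟ · ♟│7
6│· · ♟ · · ♟ · ♞│6
5│· · · · ♟ · · ·│5
4│· · · ♝ ♙ · · ·│4
3│· · · ♙ · · · ·│3
2│♙ ♙ ♙ ♕ · ♙ ♙ ♙│2
1│♖ · · · ♔ ♗ · ♖│1
  ─────────────────
  a b c d e f g h

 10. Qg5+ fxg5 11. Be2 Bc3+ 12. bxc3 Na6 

  a b c d e f g h
  ─────────────────
8│♜ · ♝ · · ♜ ♚ ·│8
7│♟ ♟ · ♟ · ♟ · ♟│7
6│♞ · ♟ · · · · ♞│6
5│· · · · ♟ · ♟ ·│5
4│· · · · ♙ · · ·│4
3│· · ♙ ♙ · · · ·│3
2│♙ · ♙ · ♗ ♙ ♙ ♙│2
1│♖ · · · ♔ · · ♖│1
  ─────────────────
  a b c d e f g h



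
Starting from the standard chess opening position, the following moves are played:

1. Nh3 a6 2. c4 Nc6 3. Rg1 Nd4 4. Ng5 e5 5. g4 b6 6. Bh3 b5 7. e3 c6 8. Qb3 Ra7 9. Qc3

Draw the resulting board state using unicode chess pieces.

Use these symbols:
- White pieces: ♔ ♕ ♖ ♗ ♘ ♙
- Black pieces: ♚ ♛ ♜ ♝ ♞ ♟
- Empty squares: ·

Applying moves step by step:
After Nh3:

♜ ♞ ♝ ♛ ♚ ♝ ♞ ♜
♟ ♟ ♟ ♟ ♟ ♟ ♟ ♟
· · · · · · · ·
· · · · · · · ·
· · · · · · · ·
· · · · · · · ♘
♙ ♙ ♙ ♙ ♙ ♙ ♙ ♙
♖ ♘ ♗ ♕ ♔ ♗ · ♖


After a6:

♜ ♞ ♝ ♛ ♚ ♝ ♞ ♜
· ♟ ♟ ♟ ♟ ♟ ♟ ♟
♟ · · · · · · ·
· · · · · · · ·
· · · · · · · ·
· · · · · · · ♘
♙ ♙ ♙ ♙ ♙ ♙ ♙ ♙
♖ ♘ ♗ ♕ ♔ ♗ · ♖


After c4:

♜ ♞ ♝ ♛ ♚ ♝ ♞ ♜
· ♟ ♟ ♟ ♟ ♟ ♟ ♟
♟ · · · · · · ·
· · · · · · · ·
· · ♙ · · · · ·
· · · · · · · ♘
♙ ♙ · ♙ ♙ ♙ ♙ ♙
♖ ♘ ♗ ♕ ♔ ♗ · ♖


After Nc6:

♜ · ♝ ♛ ♚ ♝ ♞ ♜
· ♟ ♟ ♟ ♟ ♟ ♟ ♟
♟ · ♞ · · · · ·
· · · · · · · ·
· · ♙ · · · · ·
· · · · · · · ♘
♙ ♙ · ♙ ♙ ♙ ♙ ♙
♖ ♘ ♗ ♕ ♔ ♗ · ♖


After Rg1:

♜ · ♝ ♛ ♚ ♝ ♞ ♜
· ♟ ♟ ♟ ♟ ♟ ♟ ♟
♟ · ♞ · · · · ·
· · · · · · · ·
· · ♙ · · · · ·
· · · · · · · ♘
♙ ♙ · ♙ ♙ ♙ ♙ ♙
♖ ♘ ♗ ♕ ♔ ♗ ♖ ·


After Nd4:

♜ · ♝ ♛ ♚ ♝ ♞ ♜
· ♟ ♟ ♟ ♟ ♟ ♟ ♟
♟ · · · · · · ·
· · · · · · · ·
· · ♙ ♞ · · · ·
· · · · · · · ♘
♙ ♙ · ♙ ♙ ♙ ♙ ♙
♖ ♘ ♗ ♕ ♔ ♗ ♖ ·


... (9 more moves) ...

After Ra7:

· · ♝ ♛ ♚ ♝ ♞ ♜
♜ · · ♟ · ♟ ♟ ♟
♟ · ♟ · · · · ·
· ♟ · · ♟ · ♘ ·
· · ♙ ♞ · · ♙ ·
· ♕ · · ♙ · · ♗
♙ ♙ · ♙ · ♙ · ♙
♖ ♘ ♗ · ♔ · ♖ ·


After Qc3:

· · ♝ ♛ ♚ ♝ ♞ ♜
♜ · · ♟ · ♟ ♟ ♟
♟ · ♟ · · · · ·
· ♟ · · ♟ · ♘ ·
· · ♙ ♞ · · ♙ ·
· · ♕ · ♙ · · ♗
♙ ♙ · ♙ · ♙ · ♙
♖ ♘ ♗ · ♔ · ♖ ·



  a b c d e f g h
  ─────────────────
8│· · ♝ ♛ ♚ ♝ ♞ ♜│8
7│♜ · · ♟ · ♟ ♟ ♟│7
6│♟ · ♟ · · · · ·│6
5│· ♟ · · ♟ · ♘ ·│5
4│· · ♙ ♞ · · ♙ ·│4
3│· · ♕ · ♙ · · ♗│3
2│♙ ♙ · ♙ · ♙ · ♙│2
1│♖ ♘ ♗ · ♔ · ♖ ·│1
  ─────────────────
  a b c d e f g h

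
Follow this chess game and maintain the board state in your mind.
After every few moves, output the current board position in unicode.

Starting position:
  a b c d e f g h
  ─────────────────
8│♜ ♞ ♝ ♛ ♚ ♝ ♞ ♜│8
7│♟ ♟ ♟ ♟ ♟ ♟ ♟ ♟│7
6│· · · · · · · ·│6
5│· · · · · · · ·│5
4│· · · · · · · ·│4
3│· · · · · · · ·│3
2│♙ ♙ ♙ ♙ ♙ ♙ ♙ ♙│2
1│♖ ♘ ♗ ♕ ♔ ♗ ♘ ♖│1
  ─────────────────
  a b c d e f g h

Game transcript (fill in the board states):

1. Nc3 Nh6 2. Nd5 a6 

  a b c d e f g h
  ─────────────────
8│♜ ♞ ♝ ♛ ♚ ♝ · ♜│8
7│· ♟ ♟ ♟ ♟ ♟ ♟ ♟│7
6│♟ · · · · · · ♞│6
5│· · · ♘ · · · ·│5
4│· · · · · · · ·│4
3│· · · · · · · ·│3
2│♙ ♙ ♙ ♙ ♙ ♙ ♙ ♙│2
1│♖ · ♗ ♕ ♔ ♗ ♘ ♖│1
  ─────────────────
  a b c d e f g h

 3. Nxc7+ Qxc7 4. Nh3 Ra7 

  a b c d e f g h
  ─────────────────
8│· ♞ ♝ · ♚ ♝ · ♜│8
7│♜ ♟ ♛ ♟ ♟ ♟ ♟ ♟│7
6│♟ · · · · · · ♞│6
5│· · · · · · · ·│5
4│· · · · · · · ·│4
3│· · · · · · · ♘│3
2│♙ ♙ ♙ ♙ ♙ ♙ ♙ ♙│2
1│♖ · ♗ ♕ ♔ ♗ · ♖│1
  ─────────────────
  a b c d e f g h

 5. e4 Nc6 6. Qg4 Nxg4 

  a b c d e f g h
  ─────────────────
8│· · ♝ · ♚ ♝ · ♜│8
7│♜ ♟ ♛ ♟ ♟ ♟ ♟ ♟│7
6│♟ · ♞ · · · · ·│6
5│· · · · · · · ·│5
4│· · · · ♙ · ♞ ·│4
3│· · · · · · · ♘│3
2│♙ ♙ ♙ ♙ · ♙ ♙ ♙│2
1│♖ · ♗ · ♔ ♗ · ♖│1
  ─────────────────
  a b c d e f g h

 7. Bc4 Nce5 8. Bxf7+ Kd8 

  a b c d e f g h
  ─────────────────
8│· · ♝ ♚ · ♝ · ♜│8
7│♜ ♟ ♛ ♟ ♟ ♗ ♟ ♟│7
6│♟ · · · · · · ·│6
5│· · · · ♞ · · ·│5
4│· · · · ♙ · ♞ ·│4
3│· · · · · · · ♘│3
2│♙ ♙ ♙ ♙ · ♙ ♙ ♙│2
1│♖ · ♗ · ♔ · · ♖│1
  ─────────────────
  a b c d e f g h

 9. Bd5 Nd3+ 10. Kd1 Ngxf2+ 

  a b c d e f g h
  ─────────────────
8│· · ♝ ♚ · ♝ · ♜│8
7│♜ ♟ ♛ ♟ ♟ · ♟ ♟│7
6│♟ · · · · · · ·│6
5│· · · ♗ · · · ·│5
4│· · · · ♙ · · ·│4
3│· · · ♞ · · · ♘│3
2│♙ ♙ ♙ ♙ · ♞ ♙ ♙│2
1│♖ · ♗ ♔ · · · ♖│1
  ─────────────────
  a b c d e f g h



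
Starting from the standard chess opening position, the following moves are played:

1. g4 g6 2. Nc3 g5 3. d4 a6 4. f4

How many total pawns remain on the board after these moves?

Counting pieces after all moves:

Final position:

  a b c d e f g h
  ─────────────────
8│♜ ♞ ♝ ♛ ♚ ♝ ♞ ♜│8
7│· ♟ ♟ ♟ ♟ ♟ · ♟│7
6│♟ · · · · · · ·│6
5│· · · · · · ♟ ·│5
4│· · · ♙ · ♙ ♙ ·│4
3│· · ♘ · · · · ·│3
2│♙ ♙ ♙ · ♙ · · ♙│2
1│♖ · ♗ ♕ ♔ ♗ ♘ ♖│1
  ─────────────────
  a b c d e f g h


16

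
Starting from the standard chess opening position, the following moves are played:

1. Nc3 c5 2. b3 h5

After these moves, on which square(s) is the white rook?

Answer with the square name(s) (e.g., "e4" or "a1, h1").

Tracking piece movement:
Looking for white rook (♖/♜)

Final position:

  a b c d e f g h
  ─────────────────
8│♜ ♞ ♝ ♛ ♚ ♝ ♞ ♜│8
7│♟ ♟ · ♟ ♟ ♟ ♟ ·│7
6│· · · · · · · ·│6
5│· · ♟ · · · · ♟│5
4│· · · · · · · ·│4
3│· ♙ ♘ · · · · ·│3
2│♙ · ♙ ♙ ♙ ♙ ♙ ♙│2
1│♖ · ♗ ♕ ♔ ♗ ♘ ♖│1
  ─────────────────
  a b c d e f g h


a1, h1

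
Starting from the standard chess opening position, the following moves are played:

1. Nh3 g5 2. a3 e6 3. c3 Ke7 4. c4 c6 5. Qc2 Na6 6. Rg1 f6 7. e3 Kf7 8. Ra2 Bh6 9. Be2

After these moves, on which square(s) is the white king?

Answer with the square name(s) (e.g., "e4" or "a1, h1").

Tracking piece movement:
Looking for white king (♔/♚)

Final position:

  a b c d e f g h
  ─────────────────
8│♜ · ♝ ♛ · · ♞ ♜│8
7│♟ ♟ · ♟ · ♚ · ♟│7
6│♞ · ♟ · ♟ ♟ · ♝│6
5│· · · · · · ♟ ·│5
4│· · ♙ · · · · ·│4
3│♙ · · · ♙ · · ♘│3
2│♖ ♙ ♕ ♙ ♗ ♙ ♙ ♙│2
1│· ♘ ♗ · ♔ · ♖ ·│1
  ─────────────────
  a b c d e f g h


e1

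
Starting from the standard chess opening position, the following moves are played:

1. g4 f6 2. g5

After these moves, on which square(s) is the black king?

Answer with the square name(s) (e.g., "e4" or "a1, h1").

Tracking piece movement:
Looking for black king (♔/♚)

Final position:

  a b c d e f g h
  ─────────────────
8│♜ ♞ ♝ ♛ ♚ ♝ ♞ ♜│8
7│♟ ♟ ♟ ♟ ♟ · ♟ ♟│7
6│· · · · · ♟ · ·│6
5│· · · · · · ♙ ·│5
4│· · · · · · · ·│4
3│· · · · · · · ·│3
2│♙ ♙ ♙ ♙ ♙ ♙ · ♙│2
1│♖ ♘ ♗ ♕ ♔ ♗ ♘ ♖│1
  ─────────────────
  a b c d e f g h


e8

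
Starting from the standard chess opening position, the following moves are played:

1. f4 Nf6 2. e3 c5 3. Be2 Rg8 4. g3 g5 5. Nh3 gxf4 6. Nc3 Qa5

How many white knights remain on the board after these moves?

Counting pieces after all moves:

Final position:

  a b c d e f g h
  ─────────────────
8│♜ ♞ ♝ · ♚ ♝ ♜ ·│8
7│♟ ♟ · ♟ ♟ ♟ · ♟│7
6│· · · · · ♞ · ·│6
5│♛ · ♟ · · · · ·│5
4│· · · · · ♟ · ·│4
3│· · ♘ · ♙ · ♙ ♘│3
2│♙ ♙ ♙ ♙ ♗ · · ♙│2
1│♖ · ♗ ♕ ♔ · · ♖│1
  ─────────────────
  a b c d e f g h


2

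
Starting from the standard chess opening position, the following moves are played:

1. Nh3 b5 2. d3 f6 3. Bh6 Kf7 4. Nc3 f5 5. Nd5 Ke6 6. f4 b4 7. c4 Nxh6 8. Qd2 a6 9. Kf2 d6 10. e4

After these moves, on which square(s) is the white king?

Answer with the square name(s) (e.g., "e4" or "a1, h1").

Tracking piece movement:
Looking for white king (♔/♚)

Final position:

  a b c d e f g h
  ─────────────────
8│♜ ♞ ♝ ♛ · ♝ · ♜│8
7│· · ♟ · ♟ · ♟ ♟│7
6│♟ · · ♟ ♚ · · ♞│6
5│· · · ♘ · ♟ · ·│5
4│· ♟ ♙ · ♙ ♙ · ·│4
3│· · · ♙ · · · ♘│3
2│♙ ♙ · ♕ · ♔ ♙ ♙│2
1│♖ · · · · ♗ · ♖│1
  ─────────────────
  a b c d e f g h


f2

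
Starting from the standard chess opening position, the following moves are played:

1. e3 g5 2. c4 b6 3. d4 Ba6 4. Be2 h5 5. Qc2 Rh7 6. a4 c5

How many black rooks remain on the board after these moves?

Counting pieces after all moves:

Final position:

  a b c d e f g h
  ─────────────────
8│♜ ♞ · ♛ ♚ ♝ ♞ ·│8
7│♟ · · ♟ ♟ ♟ · ♜│7
6│♝ ♟ · · · · · ·│6
5│· · ♟ · · · ♟ ♟│5
4│♙ · ♙ ♙ · · · ·│4
3│· · · · ♙ · · ·│3
2│· ♙ ♕ · ♗ ♙ ♙ ♙│2
1│♖ ♘ ♗ · ♔ · ♘ ♖│1
  ─────────────────
  a b c d e f g h


2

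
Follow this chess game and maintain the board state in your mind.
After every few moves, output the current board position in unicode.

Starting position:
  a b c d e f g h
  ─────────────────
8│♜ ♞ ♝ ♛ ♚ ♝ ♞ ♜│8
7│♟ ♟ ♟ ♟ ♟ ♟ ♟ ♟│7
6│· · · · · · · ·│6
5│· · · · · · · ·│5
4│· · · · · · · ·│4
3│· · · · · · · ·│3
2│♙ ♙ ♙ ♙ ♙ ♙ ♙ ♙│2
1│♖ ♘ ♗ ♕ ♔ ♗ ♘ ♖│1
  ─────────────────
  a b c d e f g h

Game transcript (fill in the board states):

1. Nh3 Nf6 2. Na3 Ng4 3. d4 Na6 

  a b c d e f g h
  ─────────────────
8│♜ · ♝ ♛ ♚ ♝ · ♜│8
7│♟ ♟ ♟ ♟ ♟ ♟ ♟ ♟│7
6│♞ · · · · · · ·│6
5│· · · · · · · ·│5
4│· · · ♙ · · ♞ ·│4
3│♘ · · · · · · ♘│3
2│♙ ♙ ♙ · ♙ ♙ ♙ ♙│2
1│♖ · ♗ ♕ ♔ ♗ · ♖│1
  ─────────────────
  a b c d e f g h

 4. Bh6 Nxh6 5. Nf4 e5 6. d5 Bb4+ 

  a b c d e f g h
  ─────────────────
8│♜ · ♝ ♛ ♚ · · ♜│8
7│♟ ♟ ♟ ♟ · ♟ ♟ ♟│7
6│♞ · · · · · · ♞│6
5│· · · ♙ ♟ · · ·│5
4│· ♝ · · · ♘ · ·│4
3│♘ · · · · · · ·│3
2│♙ ♙ ♙ · ♙ ♙ ♙ ♙│2
1│♖ · · ♕ ♔ ♗ · ♖│1
  ─────────────────
  a b c d e f g h

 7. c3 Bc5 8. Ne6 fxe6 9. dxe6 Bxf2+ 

  a b c d e f g h
  ─────────────────
8│♜ · ♝ ♛ ♚ · · ♜│8
7│♟ ♟ ♟ ♟ · · ♟ ♟│7
6│♞ · · · ♙ · · ♞│6
5│· · · · ♟ · · ·│5
4│· · · · · · · ·│4
3│♘ · ♙ · · · · ·│3
2│♙ ♙ · · ♙ ♝ ♙ ♙│2
1│♖ · · ♕ ♔ ♗ · ♖│1
  ─────────────────
  a b c d e f g h

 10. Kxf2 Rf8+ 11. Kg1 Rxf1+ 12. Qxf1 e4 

  a b c d e f g h
  ─────────────────
8│♜ · ♝ ♛ ♚ · · ·│8
7│♟ ♟ ♟ ♟ · · ♟ ♟│7
6│♞ · · · ♙ · · ♞│6
5│· · · · · · · ·│5
4│· · · · ♟ · · ·│4
3│♘ · ♙ · · · · ·│3
2│♙ ♙ · · ♙ · ♙ ♙│2
1│♖ · · · · ♕ ♔ ♖│1
  ─────────────────
  a b c d e f g h

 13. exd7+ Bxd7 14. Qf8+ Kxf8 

  a b c d e f g h
  ─────────────────
8│♜ · · ♛ · ♚ · ·│8
7│♟ ♟ ♟ ♝ · · ♟ ♟│7
6│♞ · · · · · · ♞│6
5│· · · · · · · ·│5
4│· · · · ♟ · · ·│4
3│♘ · ♙ · · · · ·│3
2│♙ ♙ · · ♙ · ♙ ♙│2
1│♖ · · · · · ♔ ♖│1
  ─────────────────
  a b c d e f g h
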